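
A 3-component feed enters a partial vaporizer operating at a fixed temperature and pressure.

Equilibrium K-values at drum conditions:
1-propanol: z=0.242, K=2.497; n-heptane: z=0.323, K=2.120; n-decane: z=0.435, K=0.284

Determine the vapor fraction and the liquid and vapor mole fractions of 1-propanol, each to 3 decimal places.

ψ = 0.447, x_1-propanol = 0.145, y_1-propanol = 0.362

Let ψ = V/F and solve Σ zᵢ(Kᵢ−1)/(1+ψ(Kᵢ−1)) = 0.
Check two-phase: ΣzᵢKᵢ = 1.413 > 1 and Σzᵢ/Kᵢ = 1.781 > 1, so g(0) = 0.413 > 0 and g(1) = -0.781 < 0.
Newton–Raphson from ψ = 0.5:
  ψ = 0.500: g = -0.0461, g' = -0.885 → ψ = 0.448
  ψ = 0.448: g = -0.0008, g' = -0.857 → ψ = 0.447
Converged at ψ = 0.447.
Compositions from xᵢ = zᵢ/(1+ψ(Kᵢ−1)), yᵢ = Kᵢxᵢ:
  1-propanol: x = 0.145, y = 0.362
  n-heptane: x = 0.215, y = 0.456
  n-decane: x = 0.640, y = 0.182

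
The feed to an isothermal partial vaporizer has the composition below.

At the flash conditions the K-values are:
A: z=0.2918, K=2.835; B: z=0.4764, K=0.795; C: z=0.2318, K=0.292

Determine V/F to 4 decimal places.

V/F = 0.3545

Rachford–Rice: g(V/F) = Σ zᵢ(Kᵢ−1)/(1+V/F(Kᵢ−1)) = 0.
Feasibility: ΣzᵢKᵢ = 1.2737, Σzᵢ/Kᵢ = 1.4960 — both > 1, two phases present.
Newton iteration, V/F⁰ = 0.5:
  V/F = 0.5000: g = -0.08362, g' = -0.5705 → V/F = 0.3534
  V/F = 0.3534: g = 0.00062, g' = -0.5915 → V/F = 0.3545
Converged at V/F = 0.3545.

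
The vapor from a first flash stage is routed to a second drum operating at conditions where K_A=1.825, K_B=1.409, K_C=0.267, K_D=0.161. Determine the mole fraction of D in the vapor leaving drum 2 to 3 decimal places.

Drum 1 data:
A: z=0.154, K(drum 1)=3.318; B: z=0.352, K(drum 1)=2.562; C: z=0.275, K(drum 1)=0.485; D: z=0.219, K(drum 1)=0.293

y_D (drum 2) = 0.024

Drum 1:
Newton–Raphson from ψ₁ = 0.5:
  ψ₁ = 0.500: g = 0.0438, g' = -0.842 → ψ₁ = 0.552
Converged at ψ₁ = 0.552.
Drum-1 compositions:
  A: x = 0.068, y = 0.224
  B: x = 0.189, y = 0.484
  C: x = 0.384, y = 0.186
  D: x = 0.359, y = 0.105
Drum-2 feed = drum-1 vapor: z₂ = (0.2241, 0.4843, 0.1864, 0.1052).
Drum 2:
Material balance + equilibrium reduce to Σ zᵢ(Kᵢ−1)/(1+ψ₂(Kᵢ−1)) = 0.
Check two-phase: ΣzᵢKᵢ = 1.158 > 1 and Σzᵢ/Kᵢ = 1.818 > 1, so g(0) = 0.158 > 0 and g(1) = -0.818 < 0.
Iterate (Newton) starting at ψ₂ = 0.5:
  ψ₂ = 0.500: g = -0.0724, g' = -0.602 → ψ₂ = 0.380
  ψ₂ = 0.380: g = -0.0066, g' = -0.501 → ψ₂ = 0.367
  ψ₂ = 0.367: g = -0.0001, g' = -0.493 → ψ₂ = 0.366
Converged at ψ₂ = 0.366.
  A: x = 0.172, y = 0.314
  B: x = 0.421, y = 0.593
  C: x = 0.255, y = 0.068
  D: x = 0.152, y = 0.024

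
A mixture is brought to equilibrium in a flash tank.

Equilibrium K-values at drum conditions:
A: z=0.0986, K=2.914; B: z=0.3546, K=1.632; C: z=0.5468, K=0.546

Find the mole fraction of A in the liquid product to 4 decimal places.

x_A = 0.0588

Material balance + equilibrium reduce to Σ zᵢ(Kᵢ−1)/(1+V/F(Kᵢ−1)) = 0.
g(0) = ΣzᵢKᵢ − 1 = 0.1646 and g(1) = 1 − Σzᵢ/Kᵢ = -0.2526, so a root lies in (0, 1).
Newton iteration, V/F⁰ = 0.5:
  V/F = 0.5000: g = -0.05442, g' = -0.3647 → V/F = 0.3508
  V/F = 0.3508: g = 0.00108, g' = -0.3836 → V/F = 0.3536
Converged at V/F = 0.3536.
Compositions from xᵢ = zᵢ/(1+V/F(Kᵢ−1)), yᵢ = Kᵢxᵢ:
  A: x = 0.0588, y = 0.1714
  B: x = 0.2898, y = 0.4730
  C: x = 0.6514, y = 0.3556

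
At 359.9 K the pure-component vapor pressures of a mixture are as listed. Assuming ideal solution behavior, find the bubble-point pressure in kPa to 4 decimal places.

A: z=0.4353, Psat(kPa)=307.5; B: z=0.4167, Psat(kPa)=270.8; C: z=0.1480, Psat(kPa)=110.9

Pbub = 263.1103 kPa

At the bubble point ψ → 0, so ΣzᵢKᵢ = 1 with Kᵢ = Pᵢˢᵃᵗ/P ⇒ P = ΣzᵢPᵢˢᵃᵗ.
P = 0.4353·307.5 + 0.4167·270.8 + 0.1480·110.9 = 263.1103 kPa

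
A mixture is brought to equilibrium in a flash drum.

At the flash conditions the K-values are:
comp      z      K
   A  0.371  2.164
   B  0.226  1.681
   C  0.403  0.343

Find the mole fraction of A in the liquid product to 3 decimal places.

Rachford–Rice: g(ψ) = Σ zᵢ(Kᵢ−1)/(1+ψ(Kᵢ−1)) = 0.
Check two-phase: ΣzᵢKᵢ = 1.321 > 1 and Σzᵢ/Kᵢ = 1.481 > 1, so g(0) = 0.321 > 0 and g(1) = -0.481 < 0.
Newton–Raphson from ψ = 0.5:
  ψ = 0.500: g = -0.0065, g' = -0.645 → ψ = 0.490
Converged at ψ = 0.490.
Compositions from xᵢ = zᵢ/(1+ψ(Kᵢ−1)), yᵢ = Kᵢxᵢ:
  A: x = 0.236, y = 0.511
  B: x = 0.169, y = 0.285
  C: x = 0.594, y = 0.204

x_A = 0.236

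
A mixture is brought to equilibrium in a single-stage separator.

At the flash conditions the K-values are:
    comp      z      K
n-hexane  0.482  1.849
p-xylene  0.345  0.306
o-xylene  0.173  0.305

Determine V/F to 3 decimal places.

Material balance + equilibrium reduce to Σ zᵢ(Kᵢ−1)/(1+V/F(Kᵢ−1)) = 0.
Feasibility: ΣzᵢKᵢ = 1.050, Σzᵢ/Kᵢ = 1.955 — both > 1, two phases present.
Newton iteration, V/F⁰ = 0.6:
  V/F = 0.600: g = -0.3454, g' = -0.886 → V/F = 0.210
  V/F = 0.210: g = -0.0739, g' = -0.593 → V/F = 0.086
  V/F = 0.086: g = -0.0009, g' = -0.584 → V/F = 0.084
Converged at V/F = 0.084.

V/F = 0.084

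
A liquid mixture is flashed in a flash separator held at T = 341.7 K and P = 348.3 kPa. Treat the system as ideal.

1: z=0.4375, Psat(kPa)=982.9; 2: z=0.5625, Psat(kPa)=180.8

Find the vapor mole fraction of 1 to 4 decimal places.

y_1 = 0.5893

Raoult's law: Kᵢ = Pᵢˢᵃᵗ/P = Pᵢˢᵃᵗ/348.3.
  K_1 = 982.9/348.3 = 2.821993, K_2 = 180.8/348.3 = 0.519093
Newton–Raphson from ψ = 0.36:
  ψ = 0.3600: g = 0.15423, g' = -0.7199 → ψ = 0.5742
  ψ = 0.5742: g = 0.01584, g' = -0.5951 → ψ = 0.6008
  ψ = 0.6008: g = 0.00009, g' = -0.5883 → ψ = 0.6010
Converged at ψ = 0.6010.
Compositions from xᵢ = zᵢ/(1+ψ(Kᵢ−1)), yᵢ = Kᵢxᵢ:
  1: x = 0.2088, y = 0.5893
  2: x = 0.7912, y = 0.4107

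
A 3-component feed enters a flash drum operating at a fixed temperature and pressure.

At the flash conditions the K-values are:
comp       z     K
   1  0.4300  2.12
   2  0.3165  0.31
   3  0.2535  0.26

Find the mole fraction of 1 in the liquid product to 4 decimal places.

x_1 = 0.3887

Material balance + equilibrium reduce to Σ zᵢ(Kᵢ−1)/(1+β(Kᵢ−1)) = 0.
Feasibility: ΣzᵢKᵢ = 1.0756, Σzᵢ/Kᵢ = 2.1988 — both > 1, two phases present.
Newton–Raphson from β = 0.5:
  β = 0.5000: g = -0.32246, g' = -0.9226 → β = 0.1505
  β = 0.1505: g = -0.04266, g' = -0.7584 → β = 0.0943
  β = 0.0943: g = 0.00039, g' = -0.7741 → β = 0.0947
Converged at β = 0.0947.
Compositions from xᵢ = zᵢ/(1+β(Kᵢ−1)), yᵢ = Kᵢxᵢ:
  1: x = 0.3887, y = 0.8241
  2: x = 0.3386, y = 0.1050
  3: x = 0.2726, y = 0.0709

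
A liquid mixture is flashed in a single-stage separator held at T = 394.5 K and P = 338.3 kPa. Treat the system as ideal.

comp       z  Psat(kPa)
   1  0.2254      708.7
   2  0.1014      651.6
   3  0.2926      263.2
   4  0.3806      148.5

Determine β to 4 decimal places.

Raoult's law: Kᵢ = Pᵢˢᵃᵗ/P = Pᵢˢᵃᵗ/338.3.
  K_1 = 708.7/338.3 = 2.094886, K_2 = 651.6/338.3 = 1.926101, K_3 = 263.2/338.3 = 0.778008, K_4 = 148.5/338.3 = 0.438960
Rachford–Rice: g(β) = Σ zᵢ(Kᵢ−1)/(1+β(Kᵢ−1)) = 0.
Check two-phase: ΣzᵢKᵢ = 1.0622 > 1 and Σzᵢ/Kᵢ = 1.4034 > 1, so g(0) = 0.0622 > 0 and g(1) = -0.4034 < 0.
Newton iteration, β⁰ = 0.53:
  β = 0.5300: g = -0.15836, g' = -0.4085 → β = 0.1423
  β = 0.1423: g = -0.00266, g' = -0.4270 → β = 0.1361
Converged at β = 0.1361.

β = 0.1361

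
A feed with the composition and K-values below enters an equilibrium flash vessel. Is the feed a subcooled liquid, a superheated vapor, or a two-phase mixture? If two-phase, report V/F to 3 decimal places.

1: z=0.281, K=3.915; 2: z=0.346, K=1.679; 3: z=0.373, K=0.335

two-phase, V/F = 0.660

ΣzᵢKᵢ = 1.806; Σzᵢ/Kᵢ = 1.391.
Both exceed 1, so a two-phase solution exists.
Let ψ = V/F and solve Σ zᵢ(Kᵢ−1)/(1+ψ(Kᵢ−1)) = 0.
Newton–Raphson from ψ = 0.5:
  ψ = 0.500: g = 0.1371, g' = -0.854 → ψ = 0.660
Converged at ψ = 0.660.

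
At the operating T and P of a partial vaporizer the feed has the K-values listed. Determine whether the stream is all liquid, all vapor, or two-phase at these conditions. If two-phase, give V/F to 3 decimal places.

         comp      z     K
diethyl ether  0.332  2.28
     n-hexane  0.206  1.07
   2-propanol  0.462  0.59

two-phase, V/F = 0.610

ΣzᵢKᵢ = 1.250; Σzᵢ/Kᵢ = 1.121.
Both exceed 1, so a two-phase solution exists.
Material balance + equilibrium reduce to Σ zᵢ(Kᵢ−1)/(1+ψ(Kᵢ−1)) = 0.
Newton–Raphson from ψ = 0.5:
  ψ = 0.500: g = 0.0348, g' = -0.326 → ψ = 0.607
  ψ = 0.607: g = 0.0009, g' = -0.311 → ψ = 0.610
Converged at ψ = 0.610.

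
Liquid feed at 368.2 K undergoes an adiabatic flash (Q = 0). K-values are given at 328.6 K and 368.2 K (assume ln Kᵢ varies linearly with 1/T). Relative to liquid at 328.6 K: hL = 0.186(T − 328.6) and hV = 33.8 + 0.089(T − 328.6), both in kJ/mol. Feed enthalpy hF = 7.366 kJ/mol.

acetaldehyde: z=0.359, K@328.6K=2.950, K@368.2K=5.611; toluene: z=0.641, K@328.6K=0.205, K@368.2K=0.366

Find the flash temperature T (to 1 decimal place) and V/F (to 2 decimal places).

T = 335.0 K, V/F = 0.19

Adiabatic flash: solve Rachford–Rice at each trial T, then check hF = ψ·hV(T) + (1−ψ)·hL(T).
  T = 328.6 K: K = (2.950, 0.205), RR gives ψ = 0.123, H_out = 4.152 kJ/mol
  T = 368.2 K: K = (5.611, 0.366), RR gives ψ = 0.427, H_out = 20.165 kJ/mol
  T = 348.4 K: K = (4.143, 0.278), RR gives ψ = 0.294, H_out = 13.044 kJ/mol
  T = 338.5 K: K = (3.514, 0.240), RR gives ψ = 0.217, H_out = 8.979 kJ/mol
  T = 333.6 K: K = (3.227, 0.222), RR gives ψ = 0.174, H_out = 6.717 kJ/mol
  T = 336.1 K: K = (3.371, 0.231), RR gives ψ = 0.197, H_out = 7.897 kJ/mol
  T = 334.9 K: K = (3.301, 0.227), RR gives ψ = 0.186, H_out = 7.338 kJ/mol
Linear interpolation between T = 334.9 (H_out = 7.338) and T = 336.1 (H_out = 7.897) on hF = 7.366 gives T ≈ 335.0 K, at which ψ = 0.19.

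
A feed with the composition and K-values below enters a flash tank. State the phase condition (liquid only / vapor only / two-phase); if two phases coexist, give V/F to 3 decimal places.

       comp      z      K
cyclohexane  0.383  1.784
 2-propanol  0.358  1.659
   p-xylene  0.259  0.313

two-phase, V/F = 0.720

ΣzᵢKᵢ = 1.358; Σzᵢ/Kᵢ = 1.258.
Both exceed 1, so a two-phase solution exists.
Material balance + equilibrium reduce to Σ zᵢ(Kᵢ−1)/(1+ψ(Kᵢ−1)) = 0.
Newton–Raphson from ψ = 0.62:
  ψ = 0.620: g = 0.0596, g' = -0.556 → ψ = 0.727
  ψ = 0.727: g = -0.0048, g' = -0.655 → ψ = 0.720
Converged at ψ = 0.720.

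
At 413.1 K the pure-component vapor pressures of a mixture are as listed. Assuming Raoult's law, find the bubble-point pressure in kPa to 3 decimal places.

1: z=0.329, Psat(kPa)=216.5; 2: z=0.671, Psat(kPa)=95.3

Pbub = 135.175 kPa

At the bubble point ψ → 0, so ΣzᵢKᵢ = 1 with Kᵢ = Pᵢˢᵃᵗ/P ⇒ P = ΣzᵢPᵢˢᵃᵗ.
P = 0.329·216.5 + 0.671·95.3 = 135.175 kPa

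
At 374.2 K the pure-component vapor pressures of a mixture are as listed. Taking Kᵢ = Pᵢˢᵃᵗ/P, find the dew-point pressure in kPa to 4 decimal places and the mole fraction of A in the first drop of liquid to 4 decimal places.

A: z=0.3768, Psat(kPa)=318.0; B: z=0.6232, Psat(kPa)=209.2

At the dew point ψ → 1, so Σzᵢ/Kᵢ = 1 with Kᵢ = Pᵢˢᵃᵗ/P ⇒ 1/P = Σzᵢ/Pᵢˢᵃᵗ.
1/P = 0.3768/318.0 + 0.6232/209.2 = 0.0041639 ⇒ P = 240.1610 kPa
xᵢ = zᵢP/Pᵢˢᵃᵗ ⇒ x_A = 0.3768·240.1610/318.0 = 0.2846

Pdew = 240.1610 kPa, x_A = 0.2846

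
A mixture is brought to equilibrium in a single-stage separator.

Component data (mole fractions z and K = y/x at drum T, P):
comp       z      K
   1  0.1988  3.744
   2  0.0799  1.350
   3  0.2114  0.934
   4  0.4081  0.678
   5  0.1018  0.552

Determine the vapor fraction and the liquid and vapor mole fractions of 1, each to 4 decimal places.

Newton iteration, ψ⁰ = 0.5:
  ψ = 0.5000: g = 0.02395, g' = -0.3682 → ψ = 0.5651
  ψ = 0.5651: g = 0.00103, g' = -0.3378 → ψ = 0.5681
Converged at ψ = 0.5681.
Compositions from xᵢ = zᵢ/(1+ψ(Kᵢ−1)), yᵢ = Kᵢxᵢ:
  1: x = 0.0777, y = 0.2909
  2: x = 0.0666, y = 0.0900
  3: x = 0.2196, y = 0.2051
  4: x = 0.4995, y = 0.3386
  5: x = 0.1366, y = 0.0754

ψ = 0.5681, x_1 = 0.0777, y_1 = 0.2909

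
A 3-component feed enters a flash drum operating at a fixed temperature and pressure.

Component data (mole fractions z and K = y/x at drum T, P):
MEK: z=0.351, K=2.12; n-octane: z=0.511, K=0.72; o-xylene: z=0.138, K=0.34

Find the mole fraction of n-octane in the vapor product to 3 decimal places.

y_n-octane = 0.410

Let ψ = V/F and solve Σ zᵢ(Kᵢ−1)/(1+ψ(Kᵢ−1)) = 0.
Check two-phase: ΣzᵢKᵢ = 1.159 > 1 and Σzᵢ/Kᵢ = 1.281 > 1, so g(0) = 0.159 > 0 and g(1) = -0.281 < 0.
Iterate (Newton) starting at ψ = 0.57:
  ψ = 0.570: g = -0.0763, g' = -0.375 → ψ = 0.367
  ψ = 0.367: g = -0.0009, g' = -0.376 → ψ = 0.364
Converged at ψ = 0.364.
Compositions from xᵢ = zᵢ/(1+ψ(Kᵢ−1)), yᵢ = Kᵢxᵢ:
  MEK: x = 0.249, y = 0.529
  n-octane: x = 0.569, y = 0.410
  o-xylene: x = 0.182, y = 0.062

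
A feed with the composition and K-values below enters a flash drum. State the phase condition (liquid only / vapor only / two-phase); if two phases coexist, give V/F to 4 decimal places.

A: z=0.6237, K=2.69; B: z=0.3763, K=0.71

ΣzᵢKᵢ = 1.9449; Σzᵢ/Kᵢ = 0.7619.
Since Σzᵢ/Kᵢ < 1 the mixture is above its dew point — single vapor phase.

vapor only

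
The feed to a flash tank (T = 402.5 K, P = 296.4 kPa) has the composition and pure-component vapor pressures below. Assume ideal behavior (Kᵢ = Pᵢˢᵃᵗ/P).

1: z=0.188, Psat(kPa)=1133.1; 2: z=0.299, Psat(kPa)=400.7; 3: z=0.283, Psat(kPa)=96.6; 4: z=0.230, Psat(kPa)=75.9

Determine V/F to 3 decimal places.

Raoult's law: Kᵢ = Pᵢˢᵃᵗ/P = Pᵢˢᵃᵗ/296.4.
  K_1 = 1133.1/296.4 = 3.82287, K_2 = 400.7/296.4 = 1.35189, K_3 = 96.6/296.4 = 0.32591, K_4 = 75.9/296.4 = 0.25607
Material balance + equilibrium reduce to Σ zᵢ(Kᵢ−1)/(1+V/F(Kᵢ−1)) = 0.
Check two-phase: ΣzᵢKᵢ = 1.274 > 1 and Σzᵢ/Kᵢ = 2.037 > 1, so g(0) = 0.274 > 0 and g(1) = -1.037 < 0.
Iterate (Newton) starting at V/F = 0.5:
  V/F = 0.500: g = -0.2506, g' = -0.900 → V/F = 0.221
  V/F = 0.221: g = -0.0049, g' = -0.959 → V/F = 0.216
Converged at V/F = 0.216.

V/F = 0.216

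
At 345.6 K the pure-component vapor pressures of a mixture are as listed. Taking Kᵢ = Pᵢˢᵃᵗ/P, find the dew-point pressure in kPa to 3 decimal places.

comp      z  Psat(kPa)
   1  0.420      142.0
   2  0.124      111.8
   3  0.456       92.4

At the dew point ψ → 1, so Σzᵢ/Kᵢ = 1 with Kᵢ = Pᵢˢᵃᵗ/P ⇒ 1/P = Σzᵢ/Pᵢˢᵃᵗ.
1/P = 0.420/142.0 + 0.124/111.8 + 0.456/92.4 = 0.009002 ⇒ P = 111.087 kPa

Pdew = 111.087 kPa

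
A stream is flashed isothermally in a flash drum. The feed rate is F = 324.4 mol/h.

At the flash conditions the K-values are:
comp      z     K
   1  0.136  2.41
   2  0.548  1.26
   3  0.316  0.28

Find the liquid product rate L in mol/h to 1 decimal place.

Rachford–Rice: g(ψ) = Σ zᵢ(Kᵢ−1)/(1+ψ(Kᵢ−1)) = 0.
Check two-phase: ΣzᵢKᵢ = 1.107 > 1 and Σzᵢ/Kᵢ = 1.620 > 1, so g(0) = 0.107 > 0 and g(1) = -0.620 < 0.
Iterate (Newton) starting at ψ = 0.5:
  ψ = 0.500: g = -0.1169, g' = -0.522 → ψ = 0.276
  ψ = 0.276: g = -0.0129, g' = -0.427 → ψ = 0.246
Converged at ψ = 0.246.
Then V = ψ·F = 0.2455·324.4 = 79.6 mol/h and L = F − V = 244.8 mol/h.

L = 244.8 mol/h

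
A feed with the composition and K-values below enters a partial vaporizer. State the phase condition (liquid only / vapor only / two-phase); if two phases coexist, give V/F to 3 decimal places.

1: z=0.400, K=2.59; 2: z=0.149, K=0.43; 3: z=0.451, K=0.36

ΣzᵢKᵢ = 1.262; Σzᵢ/Kᵢ = 1.754.
Both exceed 1, so a two-phase solution exists.
Let ψ = V/F and solve Σ zᵢ(Kᵢ−1)/(1+ψ(Kᵢ−1)) = 0.
Newton iteration, ψ⁰ = 0.5:
  ψ = 0.500: g = -0.1889, g' = -0.808 → ψ = 0.266
  ψ = 0.266: g = -0.0012, g' = -0.835 → ψ = 0.265
Converged at ψ = 0.265.

two-phase, V/F = 0.265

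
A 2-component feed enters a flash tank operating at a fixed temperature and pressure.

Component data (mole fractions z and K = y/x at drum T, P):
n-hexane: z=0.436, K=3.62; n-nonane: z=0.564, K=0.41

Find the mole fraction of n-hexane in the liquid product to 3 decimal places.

Rachford–Rice: g(ψ) = Σ zᵢ(Kᵢ−1)/(1+ψ(Kᵢ−1)) = 0.
Feasibility: ΣzᵢKᵢ = 1.810, Σzᵢ/Kᵢ = 1.496 — both > 1, two phases present.
Binary case is linear: z₁(K₁−1)(1+ψ(K₂−1)) + z₂(K₂−1)(1+ψ(K₁−1)) = 0
⇒ ψ = [z₁(K₁−1)+z₂(K₂−1)] / [−(K₁−1)(K₂−1)] = 0.8096/1.5458 = 0.524
Compositions from xᵢ = zᵢ/(1+ψ(Kᵢ−1)), yᵢ = Kᵢxᵢ:
  n-hexane: x = 0.184, y = 0.665
  n-nonane: x = 0.816, y = 0.335

x_n-hexane = 0.184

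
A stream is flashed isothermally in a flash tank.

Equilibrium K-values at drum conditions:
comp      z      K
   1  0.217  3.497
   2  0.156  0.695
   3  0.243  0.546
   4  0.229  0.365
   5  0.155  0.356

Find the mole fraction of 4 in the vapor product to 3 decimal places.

y_4 = 0.090

Let ψ = V/F and solve Σ zᵢ(Kᵢ−1)/(1+ψ(Kᵢ−1)) = 0.
g(0) = ΣzᵢKᵢ − 1 = 0.139 and g(1) = 1 − Σzᵢ/Kᵢ = -0.794, so a root lies in (0, 1).
Newton–Raphson from ψ = 0.5:
  ψ = 0.500: g = -0.3182, g' = -0.710 → ψ = 0.052
  ψ = 0.052: g = 0.0650, g' = -1.296 → ψ = 0.102
  ψ = 0.102: g = 0.0049, g' = -1.110 → ψ = 0.106
Converged at ψ = 0.106.
Compositions from xᵢ = zᵢ/(1+ψ(Kᵢ−1)), yᵢ = Kᵢxᵢ:
  1: x = 0.171, y = 0.600
  2: x = 0.161, y = 0.112
  3: x = 0.255, y = 0.139
  4: x = 0.246, y = 0.090
  5: x = 0.166, y = 0.059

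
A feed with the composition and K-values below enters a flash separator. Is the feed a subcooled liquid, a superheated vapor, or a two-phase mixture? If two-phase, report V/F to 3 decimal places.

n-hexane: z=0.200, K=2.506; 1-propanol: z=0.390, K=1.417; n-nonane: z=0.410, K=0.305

ΣzᵢKᵢ = 1.179; Σzᵢ/Kᵢ = 1.699.
Both exceed 1, so a two-phase solution exists.
Rachford–Rice: g(ψ) = Σ zᵢ(Kᵢ−1)/(1+ψ(Kᵢ−1)) = 0.
Newton iteration, ψ⁰ = 0.67:
  ψ = 0.670: g = -0.2562, g' = -0.847 → ψ = 0.368
  ψ = 0.368: g = -0.0479, g' = -0.596 → ψ = 0.287
  ψ = 0.287: g = -0.0006, g' = -0.584 → ψ = 0.286
Converged at ψ = 0.286.

two-phase, V/F = 0.286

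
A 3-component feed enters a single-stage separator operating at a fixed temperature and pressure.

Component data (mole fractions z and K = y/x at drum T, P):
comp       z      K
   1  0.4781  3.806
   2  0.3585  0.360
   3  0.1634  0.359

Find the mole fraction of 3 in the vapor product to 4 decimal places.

y_3 = 0.0916

Material balance + equilibrium reduce to Σ zᵢ(Kᵢ−1)/(1+β(Kᵢ−1)) = 0.
Check two-phase: ΣzᵢKᵢ = 2.0074 > 1 and Σzᵢ/Kᵢ = 1.5766 > 1, so g(0) = 1.0074 > 0 and g(1) = -0.5766 < 0.
Iterate (Newton) starting at β = 0.5:
  β = 0.5000: g = 0.06673, g' = -1.1149 → β = 0.5599
  β = 0.5599: g = 0.00089, g' = -1.0895 → β = 0.5607
Converged at β = 0.5607.
Compositions from xᵢ = zᵢ/(1+β(Kᵢ−1)), yᵢ = Kᵢxᵢ:
  1: x = 0.1858, y = 0.7071
  2: x = 0.5591, y = 0.2013
  3: x = 0.2551, y = 0.0916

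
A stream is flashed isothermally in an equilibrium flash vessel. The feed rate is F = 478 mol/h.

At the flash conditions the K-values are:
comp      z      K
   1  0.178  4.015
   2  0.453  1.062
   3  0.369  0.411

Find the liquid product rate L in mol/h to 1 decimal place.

L = 298.4 mol/h

Rachford–Rice: g(ψ) = Σ zᵢ(Kᵢ−1)/(1+ψ(Kᵢ−1)) = 0.
g(0) = ΣzᵢKᵢ − 1 = 0.347 and g(1) = 1 − Σzᵢ/Kᵢ = -0.369, so a root lies in (0, 1).
Iterate (Newton) starting at ψ = 0.39:
  ψ = 0.390: g = -0.0081, g' = -0.559 → ψ = 0.376
Converged at ψ = 0.376.
Then V = ψ·F = 0.3757·478 = 179.6 mol/h and L = F − V = 298.4 mol/h.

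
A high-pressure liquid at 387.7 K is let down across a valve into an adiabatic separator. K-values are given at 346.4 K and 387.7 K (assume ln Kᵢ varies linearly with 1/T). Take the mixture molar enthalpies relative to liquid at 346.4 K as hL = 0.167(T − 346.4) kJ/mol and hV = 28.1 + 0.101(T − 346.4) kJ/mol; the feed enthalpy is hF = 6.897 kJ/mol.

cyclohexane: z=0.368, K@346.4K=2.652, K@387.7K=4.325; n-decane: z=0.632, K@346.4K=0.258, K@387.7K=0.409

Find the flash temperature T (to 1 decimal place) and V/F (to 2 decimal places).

Adiabatic flash: solve Rachford–Rice at each trial T, then check hF = ψ·hV(T) + (1−ψ)·hL(T).
  T = 346.4 K: K = (2.652, 0.258), RR gives ψ = 0.113, H_out = 3.186 kJ/mol
  T = 387.7 K: K = (4.325, 0.409), RR gives ψ = 0.433, H_out = 17.874 kJ/mol
  T = 367.0 K: K = (3.432, 0.329), RR gives ψ = 0.288, H_out = 11.153 kJ/mol
  T = 356.7 K: K = (3.028, 0.292), RR gives ψ = 0.208, H_out = 7.434 kJ/mol
  T = 351.5 K: K = (2.835, 0.275), RR gives ψ = 0.163, H_out = 5.375 kJ/mol
  T = 354.1 K: K = (2.930, 0.283), RR gives ψ = 0.186, H_out = 6.423 kJ/mol
  T = 355.4 K: K = (2.979, 0.288), RR gives ψ = 0.197, H_out = 6.933 kJ/mol
Linear interpolation between T = 354.1 (H_out = 6.423) and T = 355.4 (H_out = 6.933) on hF = 6.897 gives T ≈ 355.3 K, at which ψ = 0.20.

T = 355.3 K, V/F = 0.20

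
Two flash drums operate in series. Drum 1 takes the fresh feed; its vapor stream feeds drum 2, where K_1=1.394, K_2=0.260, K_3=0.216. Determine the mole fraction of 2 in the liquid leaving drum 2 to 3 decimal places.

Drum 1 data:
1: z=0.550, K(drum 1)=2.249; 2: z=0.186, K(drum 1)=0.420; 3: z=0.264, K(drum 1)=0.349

x_2 (drum 2) = 0.150

Drum 1:
Let ψ₁ = V/F and solve Σ zᵢ(Kᵢ−1)/(1+ψ₁(Kᵢ−1)) = 0.
Check two-phase: ΣzᵢKᵢ = 1.407 > 1 and Σzᵢ/Kᵢ = 1.444 > 1, so g(0) = 0.407 > 0 and g(1) = -0.444 < 0.
Newton–Raphson from ψ₁ = 0.5:
  ψ₁ = 0.500: g = 0.0161, g' = -0.695 → ψ₁ = 0.523
Converged at ψ₁ = 0.523.
Drum-1 compositions:
  1: x = 0.333, y = 0.748
  2: x = 0.267, y = 0.112
  3: x = 0.400, y = 0.140
Drum-2 feed = drum-1 vapor: z₂ = (0.7481, 0.1121, 0.1397).
Drum 2:
Rachford–Rice: g(ψ₂) = Σ zᵢ(Kᵢ−1)/(1+ψ₂(Kᵢ−1)) = 0.
Feasibility: ΣzᵢKᵢ = 1.102, Σzᵢ/Kᵢ = 1.615 — both > 1, two phases present.
Newton iteration, ψ₂⁰ = 0.51:
  ψ₂ = 0.510: g = -0.0704, g' = -0.477 → ψ₂ = 0.363
  ψ₂ = 0.363: g = -0.0086, g' = -0.371 → ψ₂ = 0.340
  ψ₂ = 0.340: g = -0.0001, g' = -0.359 → ψ₂ = 0.339
Converged at ψ₂ = 0.339.
  1: x = 0.660, y = 0.920
  2: x = 0.150, y = 0.039
  3: x = 0.190, y = 0.041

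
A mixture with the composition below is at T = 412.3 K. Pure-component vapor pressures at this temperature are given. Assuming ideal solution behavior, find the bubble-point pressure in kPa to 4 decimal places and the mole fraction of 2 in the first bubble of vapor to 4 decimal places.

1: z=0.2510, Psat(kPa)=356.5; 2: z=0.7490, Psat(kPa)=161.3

At the bubble point ψ → 0, so ΣzᵢKᵢ = 1 with Kᵢ = Pᵢˢᵃᵗ/P ⇒ P = ΣzᵢPᵢˢᵃᵗ.
P = 0.2510·356.5 + 0.7490·161.3 = 210.2952 kPa
yᵢ = zᵢPᵢˢᵃᵗ/P ⇒ y_2 = 0.7490·161.3/210.2952 = 0.5745

Pbub = 210.2952 kPa, y_2 = 0.5745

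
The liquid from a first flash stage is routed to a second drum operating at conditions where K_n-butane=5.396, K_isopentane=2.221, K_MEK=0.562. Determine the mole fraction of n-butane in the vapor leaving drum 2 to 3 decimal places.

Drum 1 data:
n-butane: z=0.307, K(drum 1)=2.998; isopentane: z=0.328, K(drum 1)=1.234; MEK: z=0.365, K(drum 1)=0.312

y_n-butane (drum 2) = 0.200

Drum 1:
Material balance + equilibrium reduce to Σ zᵢ(Kᵢ−1)/(1+ψ₁(Kᵢ−1)) = 0.
g(0) = ΣzᵢKᵢ − 1 = 0.439 and g(1) = 1 − Σzᵢ/Kᵢ = -0.538, so a root lies in (0, 1).
Newton iteration, ψ₁⁰ = 0.54:
  ψ₁ = 0.540: g = -0.0364, g' = -0.735 → ψ₁ = 0.491
  ψ₁ = 0.491: g = -0.0004, g' = -0.721 → ψ₁ = 0.490
Converged at ψ₁ = 0.490.
Drum-1 compositions:
  n-butane: x = 0.155, y = 0.465
  isopentane: x = 0.294, y = 0.363
  MEK: x = 0.551, y = 0.172
Drum-2 feed = drum-1 liquid: z₂ = (0.1551, 0.2943, 0.5506).
Drum 2:
Rachford–Rice: g(ψ₂) = Σ zᵢ(Kᵢ−1)/(1+ψ₂(Kᵢ−1)) = 0.
Feasibility: ΣzᵢKᵢ = 1.800, Σzᵢ/Kᵢ = 1.141 — both > 1, two phases present.
Newton–Raphson from ψ₂ = 0.6:
  ψ₂ = 0.600: g = 0.0677, g' = -0.567 → ψ₂ = 0.719
  ψ₂ = 0.719: g = 0.0030, g' = -0.523 → ψ₂ = 0.725
Converged at ψ₂ = 0.725.
  n-butane: x = 0.037, y = 0.200
  isopentane: x = 0.156, y = 0.347
  MEK: x = 0.807, y = 0.453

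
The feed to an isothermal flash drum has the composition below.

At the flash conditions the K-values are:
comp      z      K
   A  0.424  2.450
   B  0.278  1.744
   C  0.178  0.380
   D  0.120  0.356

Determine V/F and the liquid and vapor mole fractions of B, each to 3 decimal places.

Material balance + equilibrium reduce to Σ zᵢ(Kᵢ−1)/(1+V/F(Kᵢ−1)) = 0.
Feasibility: ΣzᵢKᵢ = 1.634, Σzᵢ/Kᵢ = 1.138 — both > 1, two phases present.
Newton–Raphson from V/F = 0.68:
  V/F = 0.680: g = 0.1186, g' = -0.656 → V/F = 0.861
  V/F = 0.861: g = -0.0106, g' = -0.799 → V/F = 0.848
  V/F = 0.848: g = -0.0001, g' = -0.783 → V/F = 0.847
Converged at V/F = 0.847.
Compositions from xᵢ = zᵢ/(1+V/F(Kᵢ−1)), yᵢ = Kᵢxᵢ:
  A: x = 0.190, y = 0.466
  B: x = 0.170, y = 0.297
  C: x = 0.375, y = 0.143
  D: x = 0.264, y = 0.094

V/F = 0.847, x_B = 0.170, y_B = 0.297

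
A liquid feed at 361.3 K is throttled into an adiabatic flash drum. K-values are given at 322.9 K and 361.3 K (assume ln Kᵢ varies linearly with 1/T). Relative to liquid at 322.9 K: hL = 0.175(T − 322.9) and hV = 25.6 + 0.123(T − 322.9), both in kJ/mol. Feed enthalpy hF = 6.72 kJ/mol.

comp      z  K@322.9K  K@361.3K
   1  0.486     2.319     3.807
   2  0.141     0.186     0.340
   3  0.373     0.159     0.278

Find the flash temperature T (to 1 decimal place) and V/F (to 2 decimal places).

T = 326.9 K, V/F = 0.24

Adiabatic flash: solve Rachford–Rice at each trial T, then check hF = ψ·hV(T) + (1−ψ)·hL(T).
  T = 322.9 K: K = (2.319, 0.186, 0.159), RR gives ψ = 0.193, H_out = 4.949 kJ/mol
  T = 361.3 K: K = (3.807, 0.340, 0.278), RR gives ψ = 0.506, H_out = 18.656 kJ/mol
  T = 342.1 K: K = (3.013, 0.256, 0.214), RR gives ψ = 0.372, H_out = 12.505 kJ/mol
  T = 332.5 K: K = (2.653, 0.219, 0.185), RR gives ψ = 0.292, H_out = 9.017 kJ/mol
  T = 327.7 K: K = (2.483, 0.202, 0.172), RR gives ψ = 0.246, H_out = 7.078 kJ/mol
  T = 325.3 K: K = (2.400, 0.194, 0.165), RR gives ψ = 0.221, H_out = 6.041 kJ/mol
Linear interpolation between T = 325.3 (H_out = 6.041) and T = 327.7 (H_out = 7.078) on hF = 6.72 gives T ≈ 326.9 K, at which ψ = 0.24.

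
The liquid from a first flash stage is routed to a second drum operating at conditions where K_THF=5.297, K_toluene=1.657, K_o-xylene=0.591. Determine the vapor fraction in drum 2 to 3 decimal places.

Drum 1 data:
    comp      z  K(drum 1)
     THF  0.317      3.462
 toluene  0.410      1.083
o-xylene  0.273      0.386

V/F (drum 2) = 0.717

Drum 1:
Material balance + equilibrium reduce to Σ zᵢ(Kᵢ−1)/(1+ψ₁(Kᵢ−1)) = 0.
g(0) = ΣzᵢKᵢ − 1 = 0.647 and g(1) = 1 − Σzᵢ/Kᵢ = -0.177, so a root lies in (0, 1).
Iterate (Newton) starting at ψ₁ = 0.67:
  ψ₁ = 0.670: g = 0.0420, g' = -0.573 → ψ₁ = 0.743
  ψ₁ = 0.743: g = -0.0005, g' = -0.591 → ψ₁ = 0.742
Converged at ψ₁ = 0.742.
Drum-1 compositions:
  THF: x = 0.112, y = 0.388
  toluene: x = 0.386, y = 0.418
  o-xylene: x = 0.502, y = 0.194
Drum-2 feed = drum-1 liquid: z₂ = (0.1121, 0.3862, 0.5017).
Drum 2:
Rachford–Rice: g(ψ₂) = Σ zᵢ(Kᵢ−1)/(1+ψ₂(Kᵢ−1)) = 0.
g(0) = ΣzᵢKᵢ − 1 = 0.530 and g(1) = 1 − Σzᵢ/Kᵢ = -0.103, so a root lies in (0, 1).
Newton iteration, ψ₂⁰ = 0.33:
  ψ₂ = 0.330: g = 0.1705, g' = -0.579 → ψ₂ = 0.625
  ψ₂ = 0.625: g = 0.0350, g' = -0.388 → ψ₂ = 0.715
  ψ₂ = 0.715: g = 0.0009, g' = -0.370 → ψ₂ = 0.717
Converged at ψ₂ = 0.717.
  THF: x = 0.027, y = 0.145
  toluene: x = 0.262, y = 0.435
  o-xylene: x = 0.710, y = 0.420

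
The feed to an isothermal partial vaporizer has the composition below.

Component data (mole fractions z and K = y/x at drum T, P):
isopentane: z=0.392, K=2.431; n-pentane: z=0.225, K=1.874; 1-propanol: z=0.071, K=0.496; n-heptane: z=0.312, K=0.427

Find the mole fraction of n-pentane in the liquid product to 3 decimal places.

Iterate (Newton) starting at V/F = 0.37:
  V/F = 0.370: g = 0.2445, g' = -0.634 → V/F = 0.756
  V/F = 0.756: g = 0.0147, g' = -0.613 → V/F = 0.780
Converged at V/F = 0.780.
Compositions from xᵢ = zᵢ/(1+V/F(Kᵢ−1)), yᵢ = Kᵢxᵢ:
  isopentane: x = 0.185, y = 0.450
  n-pentane: x = 0.134, y = 0.251
  1-propanol: x = 0.117, y = 0.058
  n-heptane: x = 0.564, y = 0.241

x_n-pentane = 0.134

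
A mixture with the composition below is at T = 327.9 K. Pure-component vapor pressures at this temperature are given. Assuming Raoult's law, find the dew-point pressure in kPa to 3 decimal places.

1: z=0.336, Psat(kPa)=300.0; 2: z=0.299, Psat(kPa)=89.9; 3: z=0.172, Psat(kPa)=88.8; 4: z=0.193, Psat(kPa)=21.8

At the dew point ψ → 1, so Σzᵢ/Kᵢ = 1 with Kᵢ = Pᵢˢᵃᵗ/P ⇒ 1/P = Σzᵢ/Pᵢˢᵃᵗ.
1/P = 0.336/300.0 + 0.299/89.9 + 0.172/88.8 + 0.193/21.8 = 0.015236 ⇒ P = 65.634 kPa

Pdew = 65.634 kPa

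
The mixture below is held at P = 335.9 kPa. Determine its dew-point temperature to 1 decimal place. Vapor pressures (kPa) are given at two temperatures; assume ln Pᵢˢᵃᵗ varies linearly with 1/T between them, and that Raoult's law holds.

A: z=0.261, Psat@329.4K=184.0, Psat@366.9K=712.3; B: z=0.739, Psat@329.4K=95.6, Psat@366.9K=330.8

T = 362.5 K

Dew-point temperature: Σzᵢ·P/Pᵢˢᵃᵗ(T) = 1. Interpolate ln Pᵢˢᵃᵗ = aᵢ + bᵢ/T.
  T = 329.4 K: ΣzᵢP/Pᵢˢᵃᵗ = 3.0730
  T = 366.9 K: ΣzᵢP/Pᵢˢᵃᵗ = 0.8735
  T = 348.1 K: ΣzᵢP/Pᵢˢᵃᵗ = 1.5861
  T = 357.5 K: ΣzᵢP/Pᵢˢᵃᵗ = 1.1678
  T = 362.2 K: ΣzᵢP/Pᵢˢᵃᵗ = 1.0081
  T = 364.5 K: ΣzᵢP/Pᵢˢᵃᵗ = 0.9394
Interpolating between 362.2 K and 364.5 K gives T ≈ 362.5 K.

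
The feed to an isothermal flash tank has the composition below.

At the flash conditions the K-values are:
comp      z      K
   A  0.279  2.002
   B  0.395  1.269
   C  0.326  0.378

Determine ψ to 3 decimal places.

Rachford–Rice: g(ψ) = Σ zᵢ(Kᵢ−1)/(1+ψ(Kᵢ−1)) = 0.
Feasibility: ΣzᵢKᵢ = 1.183, Σzᵢ/Kᵢ = 1.313 — both > 1, two phases present.
Iterate (Newton) starting at ψ = 0.5:
  ψ = 0.500: g = -0.0144, g' = -0.412 → ψ = 0.465
Converged at ψ = 0.465.

ψ = 0.465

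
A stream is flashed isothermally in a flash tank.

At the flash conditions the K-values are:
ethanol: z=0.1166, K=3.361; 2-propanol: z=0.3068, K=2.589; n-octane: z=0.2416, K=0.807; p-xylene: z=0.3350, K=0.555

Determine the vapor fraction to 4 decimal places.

Newton iteration, ψ⁰ = 0.35:
  ψ = 0.3500: g = 0.23743, g' = -0.6182 → ψ = 0.7341
  ψ = 0.7341: g = 0.05002, g' = -0.4106 → ψ = 0.8559
  ψ = 0.8559: g = 0.00106, g' = -0.3963 → ψ = 0.8586
Converged at ψ = 0.8586.

ψ = 0.8586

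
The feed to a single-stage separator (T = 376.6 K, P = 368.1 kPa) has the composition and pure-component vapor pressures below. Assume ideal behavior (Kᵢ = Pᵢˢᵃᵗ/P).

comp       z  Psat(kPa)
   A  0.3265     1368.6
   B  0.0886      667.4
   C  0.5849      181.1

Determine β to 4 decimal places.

β = 0.5403

Raoult's law: Kᵢ = Pᵢˢᵃᵗ/P = Pᵢˢᵃᵗ/368.1.
  K_A = 1368.6/368.1 = 3.718011, K_B = 667.4/368.1 = 1.813094, K_C = 181.1/368.1 = 0.491986
Rachford–Rice: g(β) = Σ zᵢ(Kᵢ−1)/(1+β(Kᵢ−1)) = 0.
g(0) = ΣzᵢKᵢ − 1 = 0.6623 and g(1) = 1 − Σzᵢ/Kᵢ = -0.3255, so a root lies in (0, 1).
Iterate (Newton) starting at β = 0.52:
  β = 0.5200: g = 0.01454, g' = -0.7219 → β = 0.5401
  β = 0.5401: g = 0.00011, g' = -0.7110 → β = 0.5403
Converged at β = 0.5403.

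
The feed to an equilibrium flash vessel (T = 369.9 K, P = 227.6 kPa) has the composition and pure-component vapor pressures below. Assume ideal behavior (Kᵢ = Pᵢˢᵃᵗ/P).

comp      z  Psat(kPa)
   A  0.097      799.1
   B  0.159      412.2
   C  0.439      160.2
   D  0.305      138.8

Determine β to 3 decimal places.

β = 0.213

Raoult's law: Kᵢ = Pᵢˢᵃᵗ/P = Pᵢˢᵃᵗ/227.6.
  K_A = 799.1/227.6 = 3.51098, K_B = 412.2/227.6 = 1.81107, K_C = 160.2/227.6 = 0.70387, K_D = 138.8/227.6 = 0.60984
Material balance + equilibrium reduce to Σ zᵢ(Kᵢ−1)/(1+β(Kᵢ−1)) = 0.
Check two-phase: ΣzᵢKᵢ = 1.124 > 1 and Σzᵢ/Kᵢ = 1.239 > 1, so g(0) = 0.124 > 0 and g(1) = -0.239 < 0.
Newton iteration, β⁰ = 0.4:
  β = 0.400: g = -0.0696, g' = -0.327 → β = 0.187
  β = 0.187: g = 0.0118, g' = -0.459 → β = 0.213
Converged at β = 0.213.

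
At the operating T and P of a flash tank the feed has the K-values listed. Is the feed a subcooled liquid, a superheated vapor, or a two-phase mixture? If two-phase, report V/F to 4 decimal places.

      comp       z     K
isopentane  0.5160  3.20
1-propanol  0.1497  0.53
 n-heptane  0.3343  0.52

two-phase, V/F = 0.8619

ΣzᵢKᵢ = 1.9044; Σzᵢ/Kᵢ = 1.0866.
Both exceed 1, so a two-phase solution exists.
Rachford–Rice: g(ψ) = Σ zᵢ(Kᵢ−1)/(1+ψ(Kᵢ−1)) = 0.
Iterate (Newton) starting at ψ = 0.53:
  ψ = 0.5300: g = 0.21519, g' = -0.7295 → ψ = 0.8250
  ψ = 0.8250: g = 0.02270, g' = -0.6145 → ψ = 0.8619
Converged at ψ = 0.8619.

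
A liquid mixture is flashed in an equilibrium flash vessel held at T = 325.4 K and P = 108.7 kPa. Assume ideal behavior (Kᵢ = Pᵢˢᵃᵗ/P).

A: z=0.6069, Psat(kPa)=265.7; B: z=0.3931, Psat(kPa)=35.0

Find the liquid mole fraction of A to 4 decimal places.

Raoult's law: Kᵢ = Pᵢˢᵃᵗ/P = Pᵢˢᵃᵗ/108.7.
  K_A = 265.7/108.7 = 2.444342, K_B = 35.0/108.7 = 0.321987
Material balance + equilibrium reduce to Σ zᵢ(Kᵢ−1)/(1+ψ(Kᵢ−1)) = 0.
Feasibility: ΣzᵢKᵢ = 1.6100, Σzᵢ/Kᵢ = 1.4691 — both > 1, two phases present.
Binary case is linear: z₁(K₁−1)(1+ψ(K₂−1)) + z₂(K₂−1)(1+ψ(K₁−1)) = 0
⇒ ψ = [z₁(K₁−1)+z₂(K₂−1)] / [−(K₁−1)(K₂−1)] = 0.61004/0.97928 = 0.6230
Compositions from xᵢ = zᵢ/(1+ψ(Kᵢ−1)), yᵢ = Kᵢxᵢ:
  A: x = 0.3195, y = 0.7809
  B: x = 0.6805, y = 0.2191

x_A = 0.3195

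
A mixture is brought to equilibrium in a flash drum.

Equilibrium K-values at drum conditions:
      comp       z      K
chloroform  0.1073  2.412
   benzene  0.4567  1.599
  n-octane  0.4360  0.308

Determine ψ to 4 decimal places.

Material balance + equilibrium reduce to Σ zᵢ(Kᵢ−1)/(1+ψ(Kᵢ−1)) = 0.
Feasibility: ΣzᵢKᵢ = 1.1234, Σzᵢ/Kᵢ = 1.7457 — both > 1, two phases present.
Newton iteration, ψ⁰ = 0.57:
  ψ = 0.5700: g = -0.21036, g' = -0.7261 → ψ = 0.2803
  ψ = 0.2803: g = -0.03153, g' = -0.5513 → ψ = 0.2231
  ψ = 0.2231: g = -0.00027, g' = -0.5432 → ψ = 0.2226
Converged at ψ = 0.2226.

ψ = 0.2226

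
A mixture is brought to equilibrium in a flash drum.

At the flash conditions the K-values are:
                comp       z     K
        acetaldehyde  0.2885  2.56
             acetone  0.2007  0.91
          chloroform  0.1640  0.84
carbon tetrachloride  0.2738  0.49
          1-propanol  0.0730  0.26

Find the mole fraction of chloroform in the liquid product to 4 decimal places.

x_chloroform = 0.1738

Material balance + equilibrium reduce to Σ zᵢ(Kᵢ−1)/(1+ψ(Kᵢ−1)) = 0.
Check two-phase: ΣzᵢKᵢ = 1.2121 > 1 and Σzᵢ/Kᵢ = 1.3680 > 1, so g(0) = 0.2121 > 0 and g(1) = -0.3680 < 0.
Newton–Raphson from ψ = 0.5:
  ψ = 0.5000: g = -0.06777, g' = -0.4574 → ψ = 0.3518
  ψ = 0.3518: g = 0.00092, g' = -0.4780 → ψ = 0.3537
Converged at ψ = 0.3537.
Compositions from xᵢ = zᵢ/(1+ψ(Kᵢ−1)), yᵢ = Kᵢxᵢ:
  acetaldehyde: x = 0.1859, y = 0.4759
  acetone: x = 0.2073, y = 0.1886
  chloroform: x = 0.1738, y = 0.1460
  carbon tetrachloride: x = 0.3341, y = 0.1637
  1-propanol: x = 0.0989, y = 0.0257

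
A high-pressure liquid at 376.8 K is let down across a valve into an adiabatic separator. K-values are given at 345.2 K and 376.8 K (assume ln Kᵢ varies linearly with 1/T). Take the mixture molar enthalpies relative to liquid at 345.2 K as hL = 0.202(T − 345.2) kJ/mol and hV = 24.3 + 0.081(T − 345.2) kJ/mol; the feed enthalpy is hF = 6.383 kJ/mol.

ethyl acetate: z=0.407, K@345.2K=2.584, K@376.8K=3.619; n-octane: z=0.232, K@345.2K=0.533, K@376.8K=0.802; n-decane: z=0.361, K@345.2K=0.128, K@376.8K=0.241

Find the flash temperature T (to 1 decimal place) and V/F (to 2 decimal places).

Adiabatic flash: solve Rachford–Rice at each trial T, then check hF = ψ·hV(T) + (1−ψ)·hL(T).
  T = 345.2 K: K = (2.584, 0.533, 0.128), RR gives ψ = 0.189, H_out = 4.602 kJ/mol
  T = 376.8 K: K = (3.619, 0.802, 0.241), RR gives ψ = 0.471, H_out = 16.030 kJ/mol
  T = 361.0 K: K = (3.081, 0.660, 0.178), RR gives ψ = 0.335, H_out = 10.701 kJ/mol
  T = 353.1 K: K = (2.827, 0.594, 0.152), RR gives ψ = 0.265, H_out = 7.791 kJ/mol
  T = 349.1 K: K = (2.703, 0.563, 0.139), RR gives ψ = 0.228, H_out = 6.219 kJ/mol
  T = 351.1 K: K = (2.764, 0.578, 0.145), RR gives ψ = 0.247, H_out = 7.015 kJ/mol
Linear interpolation between T = 349.1 (H_out = 6.219) and T = 351.1 (H_out = 7.015) on hF = 6.383 gives T ≈ 349.5 K, at which ψ = 0.23.

T = 349.5 K, V/F = 0.23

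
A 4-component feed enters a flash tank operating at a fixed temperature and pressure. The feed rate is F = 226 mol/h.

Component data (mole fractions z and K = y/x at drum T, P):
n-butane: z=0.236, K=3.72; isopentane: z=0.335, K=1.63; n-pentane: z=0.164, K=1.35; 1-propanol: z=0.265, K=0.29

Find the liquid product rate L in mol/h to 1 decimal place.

L = 57.2 mol/h

Let ψ = V/F and solve Σ zᵢ(Kᵢ−1)/(1+ψ(Kᵢ−1)) = 0.
g(0) = ΣzᵢKᵢ − 1 = 0.722 and g(1) = 1 − Σzᵢ/Kᵢ = -0.304, so a root lies in (0, 1).
Newton–Raphson from ψ = 0.5:
  ψ = 0.500: g = 0.1896, g' = -0.726 → ψ = 0.761
  ψ = 0.761: g = -0.0124, g' = -0.891 → ψ = 0.747
Converged at ψ = 0.747.
Then V = ψ·F = 0.7471·226 = 168.8 mol/h and L = F − V = 57.2 mol/h.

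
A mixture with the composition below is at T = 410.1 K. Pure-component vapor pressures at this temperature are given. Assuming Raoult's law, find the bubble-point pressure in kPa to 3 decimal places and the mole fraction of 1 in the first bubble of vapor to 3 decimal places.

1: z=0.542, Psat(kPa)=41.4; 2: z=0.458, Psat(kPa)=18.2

Pbub = 30.774 kPa, y_1 = 0.729

At the bubble point ψ → 0, so ΣzᵢKᵢ = 1 with Kᵢ = Pᵢˢᵃᵗ/P ⇒ P = ΣzᵢPᵢˢᵃᵗ.
P = 0.542·41.4 + 0.458·18.2 = 30.774 kPa
yᵢ = zᵢPᵢˢᵃᵗ/P ⇒ y_1 = 0.542·41.4/30.774 = 0.729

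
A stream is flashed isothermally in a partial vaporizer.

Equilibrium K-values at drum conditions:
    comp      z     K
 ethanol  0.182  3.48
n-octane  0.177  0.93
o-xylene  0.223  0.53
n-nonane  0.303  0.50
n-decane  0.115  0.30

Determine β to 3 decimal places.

β = 0.093

Material balance + equilibrium reduce to Σ zᵢ(Kᵢ−1)/(1+β(Kᵢ−1)) = 0.
Feasibility: ΣzᵢKᵢ = 1.102, Σzᵢ/Kᵢ = 1.653 — both > 1, two phases present.
Newton–Raphson from β = 0.59:
  β = 0.590: g = -0.3267, g' = -0.596 → β = 0.041
  β = 0.041: g = 0.0523, g' = -1.111 → β = 0.089
  β = 0.089: g = 0.0039, g' = -0.954 → β = 0.093
Converged at β = 0.093.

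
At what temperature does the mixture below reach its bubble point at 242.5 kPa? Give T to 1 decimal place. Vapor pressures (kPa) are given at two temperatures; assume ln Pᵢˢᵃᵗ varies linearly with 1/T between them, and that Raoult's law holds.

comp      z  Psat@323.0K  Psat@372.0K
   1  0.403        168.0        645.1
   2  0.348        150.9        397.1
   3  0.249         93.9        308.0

Bubble-point temperature: ΣzᵢPᵢˢᵃᵗ(T) = P. Interpolate ln Pᵢˢᵃᵗ = aᵢ + bᵢ/T.
  T = 323.0 K: ΣzᵢPᵢˢᵃᵗ = 143.60 kPa
  T = 372.0 K: ΣzᵢPᵢˢᵃᵗ = 474.86 kPa
  T = 347.5 K: ΣzᵢPᵢˢᵃᵗ = 271.41 kPa
  T = 335.2 K: ΣzᵢPᵢˢᵃᵗ = 199.26 kPa
  T = 341.4 K: ΣzᵢPᵢˢᵃᵗ = 233.44 kPa
  T = 344.4 K: ΣzᵢPᵢˢᵃᵗ = 251.56 kPa
  T = 342.9 K: ΣzᵢPᵢˢᵃᵗ = 242.37 kPa
Interpolating between 342.9 K and 344.4 K gives T ≈ 342.9 K.

T = 342.9 K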